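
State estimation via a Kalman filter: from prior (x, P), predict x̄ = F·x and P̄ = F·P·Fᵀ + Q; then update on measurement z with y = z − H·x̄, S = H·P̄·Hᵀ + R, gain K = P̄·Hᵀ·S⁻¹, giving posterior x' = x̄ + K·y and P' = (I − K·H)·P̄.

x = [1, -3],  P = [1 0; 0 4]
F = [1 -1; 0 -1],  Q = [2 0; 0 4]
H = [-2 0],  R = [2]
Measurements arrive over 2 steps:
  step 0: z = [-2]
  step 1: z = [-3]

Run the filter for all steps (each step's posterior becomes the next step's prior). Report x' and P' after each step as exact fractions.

step 0: x' = [6/5, 7/5], P' = [7/15 4/15; 4/15 88/15]
step 1: x' = [116/83, -21/83], P' = [39/83 28/83; 28/83 1516/249]

step 0: x̄ = F·x = [4, 3]
step 0: P̄ = F·P·Fᵀ + Q = [7 4; 4 8]
step 0: y = z − H·x̄ = [6]
step 0: S = H·P̄·Hᵀ + R = [30]
step 0: K = P̄·Hᵀ·S⁻¹ = [-7/15; -4/15]
step 0: x' = x̄ + K·y = [6/5, 7/5]
step 0: P' = (I − K·H)·P̄ = [7/15 4/15; 4/15 88/15]
step 1: x̄ = F·x = [-1/5, -7/5]
step 1: P̄ = F·P·Fᵀ + Q = [39/5 28/5; 28/5 148/15]
step 1: y = z − H·x̄ = [-17/5]
step 1: S = H·P̄·Hᵀ + R = [166/5]
step 1: K = P̄·Hᵀ·S⁻¹ = [-39/83; -28/83]
step 1: x' = x̄ + K·y = [116/83, -21/83]
step 1: P' = (I − K·H)·P̄ = [39/83 28/83; 28/83 1516/249]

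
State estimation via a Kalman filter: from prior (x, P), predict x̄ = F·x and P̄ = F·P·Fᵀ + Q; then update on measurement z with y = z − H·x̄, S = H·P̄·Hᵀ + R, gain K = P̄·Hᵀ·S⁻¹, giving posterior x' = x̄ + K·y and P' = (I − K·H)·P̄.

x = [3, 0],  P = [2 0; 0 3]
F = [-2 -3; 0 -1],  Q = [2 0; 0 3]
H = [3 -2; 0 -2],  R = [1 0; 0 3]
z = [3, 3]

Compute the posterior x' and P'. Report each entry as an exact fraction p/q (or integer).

x' = [129/650, -149/130]
P' = [263/650 57/130; 57/130 17/26]

x̄ = F·x = [-6, 0]
P̄ = F·P·Fᵀ + Q = [37 9; 9 6]
y = z − H·x̄ = [21, 3]
S = H·P̄·Hᵀ + R = [250 -30; -30 27]
K = P̄·Hᵀ·S⁻¹ = [219/650 -19/65; 1/130 -17/39]
x' = x̄ + K·y = [129/650, -149/130]
P' = (I − K·H)·P̄ = [263/650 57/130; 57/130 17/26]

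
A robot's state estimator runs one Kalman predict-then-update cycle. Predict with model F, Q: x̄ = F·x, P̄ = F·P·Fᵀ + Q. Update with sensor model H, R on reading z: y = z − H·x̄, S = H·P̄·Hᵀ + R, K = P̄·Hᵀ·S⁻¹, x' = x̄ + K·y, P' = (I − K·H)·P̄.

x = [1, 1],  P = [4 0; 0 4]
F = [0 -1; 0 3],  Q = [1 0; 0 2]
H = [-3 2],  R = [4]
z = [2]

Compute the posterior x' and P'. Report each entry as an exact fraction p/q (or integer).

x̄ = F·x = [-1, 3]
P̄ = F·P·Fᵀ + Q = [5 -12; -12 38]
y = z − H·x̄ = [-7]
S = H·P̄·Hᵀ + R = [345]
K = P̄·Hᵀ·S⁻¹ = [-13/115; 112/345]
x' = x̄ + K·y = [-24/115, 251/345]
P' = (I − K·H)·P̄ = [68/115 76/115; 76/115 566/345]

x' = [-24/115, 251/345]
P' = [68/115 76/115; 76/115 566/345]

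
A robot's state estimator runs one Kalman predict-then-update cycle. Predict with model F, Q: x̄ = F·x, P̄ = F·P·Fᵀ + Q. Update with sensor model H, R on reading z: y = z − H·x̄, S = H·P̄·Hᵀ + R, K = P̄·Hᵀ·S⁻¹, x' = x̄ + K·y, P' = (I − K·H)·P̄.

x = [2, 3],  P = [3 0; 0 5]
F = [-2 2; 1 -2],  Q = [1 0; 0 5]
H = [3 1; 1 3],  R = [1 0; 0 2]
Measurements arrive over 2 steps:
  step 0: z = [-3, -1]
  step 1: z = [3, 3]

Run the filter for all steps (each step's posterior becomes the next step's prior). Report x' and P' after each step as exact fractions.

step 0: x̄ = F·x = [2, -4]
step 0: P̄ = F·P·Fᵀ + Q = [33 -26; -26 28]
step 0: y = z − H·x̄ = [-5, 9]
step 0: S = H·P̄·Hᵀ + R = [170 -77; -77 131]
step 0: K = P̄·Hᵀ·S⁻¹ = [6098/16341 -2029/16341; -2084/16341 6010/16341]
step 0: x' = x̄ + K·y = [-16069/16341, -854/16341]
step 0: P' = (I − K·H)·P̄ = [2794/16341 -2284/16341; -2284/16341 4768/16341]
step 1: x̄ = F·x = [30430/16341, -4787/5447]
step 1: P̄ = F·P·Fᵀ + Q = [64861/16341 -12788/5447; -12788/5447 37569/5447]
step 1: y = z − H·x̄ = [-9302/5447, 61676/16341]
step 1: S = H·P̄·Hᵀ + R = [160871/5447 49688/5447; 49688/5447 881722/16341]
step 1: K = P̄·Hᵀ·S⁻¹ = [4443711/12340445 -2908559/24680890; -1431549/12340445 8874741/24680890]
step 1: x' = x̄ + K·y = [9902662/12340445, 8347527/12340445]
step 1: P' = (I − K·H)·P̄ = [4059923/24680890 -3292347/24680890; -3292347/24680890 7013943/24680890]

step 0: x' = [-16069/16341, -854/16341], P' = [2794/16341 -2284/16341; -2284/16341 4768/16341]
step 1: x' = [9902662/12340445, 8347527/12340445], P' = [4059923/24680890 -3292347/24680890; -3292347/24680890 7013943/24680890]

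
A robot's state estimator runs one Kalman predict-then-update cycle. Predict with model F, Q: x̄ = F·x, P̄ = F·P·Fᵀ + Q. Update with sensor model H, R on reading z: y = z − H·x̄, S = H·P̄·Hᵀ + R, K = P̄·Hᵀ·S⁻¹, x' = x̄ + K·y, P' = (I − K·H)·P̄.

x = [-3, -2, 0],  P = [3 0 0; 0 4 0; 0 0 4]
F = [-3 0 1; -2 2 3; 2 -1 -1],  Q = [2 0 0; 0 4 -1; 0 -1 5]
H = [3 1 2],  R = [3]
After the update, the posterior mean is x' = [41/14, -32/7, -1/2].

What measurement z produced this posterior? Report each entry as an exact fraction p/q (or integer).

x̄ = F·x = [9, 2, -4]
P̄ = F·P·Fᵀ + Q = [33 30 -22; 30 68 -33; -22 -33 25]
S = H·P̄·Hᵀ + R = [252]
K = P̄·Hᵀ·S⁻¹ = [85/252; 23/63; -7/36]
x' − x̄ = [-85/14, -46/7, 7/2] = K·y
y = (KᵀK)⁻¹·Kᵀ·(x' − x̄) = [-18]
z = y + H·x̄ = [-18] + [21] = [3]

z = [3]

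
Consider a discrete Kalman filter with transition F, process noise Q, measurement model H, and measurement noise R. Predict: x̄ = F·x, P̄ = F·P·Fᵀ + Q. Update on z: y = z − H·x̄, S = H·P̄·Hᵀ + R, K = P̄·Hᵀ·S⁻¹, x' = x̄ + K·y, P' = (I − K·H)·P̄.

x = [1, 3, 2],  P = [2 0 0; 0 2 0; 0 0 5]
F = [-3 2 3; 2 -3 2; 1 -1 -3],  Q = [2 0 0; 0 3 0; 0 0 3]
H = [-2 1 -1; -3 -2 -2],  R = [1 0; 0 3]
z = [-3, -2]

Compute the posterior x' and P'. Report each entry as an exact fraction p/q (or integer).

x̄ = F·x = [9, -3, -8]
P̄ = F·P·Fᵀ + Q = [73 6 -55; 6 49 -20; -55 -20 52]
y = z − H·x̄ = [10, 3]
S = H·P̄·Hᵀ + R = [190 65; 65 316]
K = P̄·Hᵀ·S⁻¹ = [-3799/11163 -3493/11163; 22952/55815 -3629/11163; 5443/55815 3344/11163]
x' = x̄ + K·y = [51998/11163, 1528/11163, -68386/11163]
P' = (I − K·H)·P̄ = [69331/11163 18053/11163 -116810/11163; 18053/11163 47651/55815 -155831/55815; -116810/11163 -155831/55815 1006826/55815]

x' = [51998/11163, 1528/11163, -68386/11163]
P' = [69331/11163 18053/11163 -116810/11163; 18053/11163 47651/55815 -155831/55815; -116810/11163 -155831/55815 1006826/55815]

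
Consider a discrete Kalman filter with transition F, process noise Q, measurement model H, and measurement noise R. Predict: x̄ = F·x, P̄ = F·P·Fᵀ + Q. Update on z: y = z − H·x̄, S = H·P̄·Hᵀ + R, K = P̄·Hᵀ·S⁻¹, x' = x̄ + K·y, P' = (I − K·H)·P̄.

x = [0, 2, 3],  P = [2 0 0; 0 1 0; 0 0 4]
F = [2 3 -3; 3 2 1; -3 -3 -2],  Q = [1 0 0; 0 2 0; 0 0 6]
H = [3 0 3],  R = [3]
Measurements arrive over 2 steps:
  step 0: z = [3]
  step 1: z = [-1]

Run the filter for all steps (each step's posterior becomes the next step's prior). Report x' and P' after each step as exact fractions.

step 0: x̄ = F·x = [-3, 7, -12]
step 0: P̄ = F·P·Fᵀ + Q = [54 6 3; 6 28 -32; 3 -32 49]
step 0: y = z − H·x̄ = [48]
step 0: S = H·P̄·Hᵀ + R = [984]
step 0: K = P̄·Hᵀ·S⁻¹ = [57/328; -13/164; 13/82]
step 0: x' = x̄ + K·y = [219/41, 131/41, -180/41]
step 0: P' = (I − K·H)·P̄ = [7965/328 3207/164 -1977/82; 3207/164 1789/82 -805/41; -1977/82 -805/41 995/41]
step 1: x̄ = F·x = [1371/41, 739/41, -690/41]
step 1: P̄ = F·P·Fᵀ + Q = [57002/41 28113/41 -27438/41; 28113/41 112685/328 -110499/328; -27438/41 -110499/328 113173/328]
step 1: y = z − H·x̄ = [-2084/41]
step 1: S = H·P̄·Hᵀ + R = [1172613/328]
step 1: K = P̄·Hᵀ·S⁻¹ = [236512/390871; 114405/390871; -106331/390871]
step 1: x' = x̄ + K·y = [1048613/390871, 1230089/390871, -1173346/390871]
step 1: P' = (I − K·H)·P̄ = [31797718/390871 20530443/390871 -31561206/390871; 20530443/390871 14572520/390871 -20416038/390871; -31561206/390871 -20416038/390871 31454875/390871]

step 0: x' = [219/41, 131/41, -180/41], P' = [7965/328 3207/164 -1977/82; 3207/164 1789/82 -805/41; -1977/82 -805/41 995/41]
step 1: x' = [1048613/390871, 1230089/390871, -1173346/390871], P' = [31797718/390871 20530443/390871 -31561206/390871; 20530443/390871 14572520/390871 -20416038/390871; -31561206/390871 -20416038/390871 31454875/390871]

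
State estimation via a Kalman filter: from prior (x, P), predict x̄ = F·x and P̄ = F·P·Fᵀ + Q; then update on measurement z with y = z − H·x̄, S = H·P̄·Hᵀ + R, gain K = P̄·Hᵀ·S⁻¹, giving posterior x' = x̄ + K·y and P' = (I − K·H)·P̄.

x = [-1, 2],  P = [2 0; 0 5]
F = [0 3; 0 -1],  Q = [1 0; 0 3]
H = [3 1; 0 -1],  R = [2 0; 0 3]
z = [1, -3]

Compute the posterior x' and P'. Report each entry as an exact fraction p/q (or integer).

x' = [-87/461, 714/461]
P' = [991/2305 -1377/2305; -1377/2305 3909/2305]

x̄ = F·x = [6, -2]
P̄ = F·P·Fᵀ + Q = [46 -15; -15 8]
y = z − H·x̄ = [-15, -5]
S = H·P̄·Hᵀ + R = [334 37; 37 11]
K = P̄·Hᵀ·S⁻¹ = [798/2305 459/2305; -111/2305 -1303/2305]
x' = x̄ + K·y = [-87/461, 714/461]
P' = (I − K·H)·P̄ = [991/2305 -1377/2305; -1377/2305 3909/2305]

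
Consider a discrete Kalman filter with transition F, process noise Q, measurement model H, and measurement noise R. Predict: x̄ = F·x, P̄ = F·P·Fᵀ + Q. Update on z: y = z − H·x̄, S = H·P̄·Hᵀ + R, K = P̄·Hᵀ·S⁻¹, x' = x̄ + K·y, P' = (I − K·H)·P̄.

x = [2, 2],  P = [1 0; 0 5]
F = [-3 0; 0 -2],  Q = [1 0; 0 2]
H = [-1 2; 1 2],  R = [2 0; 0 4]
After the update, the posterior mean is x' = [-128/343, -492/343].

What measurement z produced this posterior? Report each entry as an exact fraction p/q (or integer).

z = [-3, -2]

x̄ = F·x = [-6, -4]
P̄ = F·P·Fᵀ + Q = [10 0; 0 22]
S = H·P̄·Hᵀ + R = [100 78; 78 102]
K = P̄·Hᵀ·S⁻¹ = [-150/343 445/1029; 88/343 242/1029]
x' − x̄ = [1930/343, 880/343] = K·y
y = (KᵀK)⁻¹·Kᵀ·(x' − x̄) = [-1, 12]
z = y + H·x̄ = [-1, 12] + [-2, -14] = [-3, -2]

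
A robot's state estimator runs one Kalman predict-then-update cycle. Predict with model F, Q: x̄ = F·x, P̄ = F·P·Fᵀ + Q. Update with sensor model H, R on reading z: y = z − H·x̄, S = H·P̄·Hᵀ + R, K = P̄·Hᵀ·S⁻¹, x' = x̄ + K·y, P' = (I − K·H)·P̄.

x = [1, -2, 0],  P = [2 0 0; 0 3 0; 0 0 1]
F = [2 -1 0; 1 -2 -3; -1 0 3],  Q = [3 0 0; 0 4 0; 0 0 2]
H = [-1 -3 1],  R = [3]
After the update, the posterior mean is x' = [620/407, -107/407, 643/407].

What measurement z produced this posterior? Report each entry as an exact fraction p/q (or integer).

x̄ = F·x = [4, 5, -1]
P̄ = F·P·Fᵀ + Q = [14 10 -4; 10 27 -11; -4 -11 13]
S = H·P̄·Hᵀ + R = [407]
K = P̄·Hᵀ·S⁻¹ = [-48/407; -102/407; 50/407]
x' − x̄ = [-1008/407, -2142/407, 1050/407] = K·y
y = (KᵀK)⁻¹·Kᵀ·(x' − x̄) = [21]
z = y + H·x̄ = [21] + [-20] = [1]

z = [1]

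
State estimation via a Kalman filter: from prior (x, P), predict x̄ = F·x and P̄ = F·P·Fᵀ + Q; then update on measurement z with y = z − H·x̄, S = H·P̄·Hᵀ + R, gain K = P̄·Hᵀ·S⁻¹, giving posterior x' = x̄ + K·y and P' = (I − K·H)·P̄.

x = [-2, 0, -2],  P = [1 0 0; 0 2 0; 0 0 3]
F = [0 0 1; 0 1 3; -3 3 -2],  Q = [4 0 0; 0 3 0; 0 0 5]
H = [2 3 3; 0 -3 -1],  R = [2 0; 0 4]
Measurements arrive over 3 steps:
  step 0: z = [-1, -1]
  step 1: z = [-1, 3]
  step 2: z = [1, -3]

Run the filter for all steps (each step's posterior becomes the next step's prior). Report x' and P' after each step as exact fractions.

step 0: x' = [-725/738, -11/123, 184/369], P' = [35167/6642 2176/1107 -18284/3321; 2176/1107 632/369 -3460/1107; -18284/3321 -3460/1107 23660/3321]
step 1: x' = [-7956536/13558761, -6805936/4519587, 234066515/149146371], P' = [72379088/13558761 9080728/4519587 -75450424/13558761; 9080728/4519587 2607031/1506529 -14302475/4519587; -75450424/13558761 -14302475/4519587 1071632713/149146371]
step 2: x' = [5075152522639/3337513512603, 2226196316607/1112504504201, -9081975996326/3337513512603], P' = [17798448024238/3337513512603 2232246850017/1112504504201 -18549911977577/3337513512603; 2232246850017/1112504504201 1923648853186/1112504504201 -3516794983566/1112504504201; -18549911977577/3337513512603 -3516794983566/1112504504201 23952242461498/3337513512603]

step 0: x̄ = F·x = [-2, -6, 10]
step 0: P̄ = F·P·Fᵀ + Q = [7 9 -6; 9 32 -12; -6 -12 44]
step 0: y = z − H·x̄ = [-9, -9]
step 0: S = H·P̄·Hᵀ + R = [534 -318; -318 264]
step 0: K = P̄·Hᵀ·S⁻¹ = [-101/6642 -325/3321; -170/1107 -557/1107; 1636/3321 1870/3321]
step 0: x' = x̄ + K·y = [-725/738, -11/123, 184/369]
step 0: P' = (I − K·H)·P̄ = [35167/6642 2176/1107 -18284/3321; 2176/1107 632/369 -3460/1107; -18284/3321 -3460/1107 23660/3321]
step 1: x̄ = F·x = [184/369, 173/123, 1241/738]
step 1: P̄ = F·P·Fᵀ + Q = [36944/3321 20200/1107 -23608/3321; 20200/1107 18479/369 -17528/1107; -23608/3321 -17528/1107 216673/6642]
step 1: y = z − H·x̄ = [-8311/738, 6569/738]
step 1: S = H·P̄·Hᵀ + R = [4247275/6642 -3014369/6642; -3014369/6642 2605831/6642]
step 1: K = P̄·Hᵀ·S⁻¹ = [3512/713619 -1569032/13558761; -33755/237873 -2290201/4519587; 3659047/7849809 86078078/149146371]
step 1: x' = x̄ + K·y = [-7956536/13558761, -6805936/4519587, 234066515/149146371]
step 1: P' = (I − K·H)·P̄ = [72379088/13558761 9080728/4519587 -75450424/13558761; 9080728/4519587 2607031/1506529 -14302475/4519587; -75450424/13558761 -14302475/4519587 1071632713/149146371]
step 2: x̄ = F·x = [234066515/149146371, 53067073/16571819, -879355006/149146371]
step 2: P̄ = F·P·Fᵀ + Q = [1668218197/149146371 304768496/16571819 -1069346459/149146371; 304768496/16571819 835371061/16571819 -265419988/16571819; -1069346459/149146371 -265419988/16571819 4831028740/149146371]
step 2: y = z − H·x̄ = [46645652/7849809, 106016852/149146371]
step 2: S = H·P̄·Hᵀ + R = [5010541165/7849809 -3569031017/7849809; -3569031017/7849809 58759990813/149146371]
step 2: K = P̄·Hᵀ·S⁻¹ = [18690882949/3337513512603 -385077418144/3337513512603; -157472345553/1112504504201 -563537893998/1112504504201; 1552874288623/3337513512603 1924728097649/3337513512603]
step 2: x' = x̄ + K·y = [5075152522639/3337513512603, 2226196316607/1112504504201, -9081975996326/3337513512603]
step 2: P' = (I − K·H)·P̄ = [17798448024238/3337513512603 2232246850017/1112504504201 -18549911977577/3337513512603; 2232246850017/1112504504201 1923648853186/1112504504201 -3516794983566/1112504504201; -18549911977577/3337513512603 -3516794983566/1112504504201 23952242461498/3337513512603]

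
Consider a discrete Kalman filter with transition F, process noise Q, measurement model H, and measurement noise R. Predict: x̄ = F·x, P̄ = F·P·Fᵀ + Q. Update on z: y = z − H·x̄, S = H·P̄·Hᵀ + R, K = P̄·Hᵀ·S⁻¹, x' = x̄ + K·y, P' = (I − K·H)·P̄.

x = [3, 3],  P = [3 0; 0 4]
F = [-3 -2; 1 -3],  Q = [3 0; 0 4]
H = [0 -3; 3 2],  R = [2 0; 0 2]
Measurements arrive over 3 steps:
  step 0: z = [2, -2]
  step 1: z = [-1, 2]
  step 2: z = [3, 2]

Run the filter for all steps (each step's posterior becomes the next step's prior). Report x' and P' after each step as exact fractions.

step 0: x' = [-15428/48101, -89984/144303], P' = [15254/48101 -6992/48101; -6992/48101 31726/144303]
step 1: x' = [119756164/225629457, 24431940/75209819], P' = [67736590/225629457 -10261996/75209819; -10261996/75209819 15988808/75209819]
step 2: x' = [95254890386/85561138483, -307054485573/342244553932], P' = [25652259946/85561138483 -11649049272/85561138483; -11649049272/85561138483 36337446265/171122276966]

step 0: x̄ = F·x = [-15, -6]
step 0: P̄ = F·P·Fᵀ + Q = [46 15; 15 43]
step 0: y = z − H·x̄ = [-16, 55]
step 0: S = H·P̄·Hᵀ + R = [389 -393; -393 768]
step 0: K = P̄·Hᵀ·S⁻¹ = [10488/48101 15889/48101; -15863/48101 262/144303]
step 0: x' = x̄ + K·y = [-15428/48101, -89984/144303]
step 0: P' = (I − K·H)·P̄ = [15254/48101 -6992/48101; -6992/48101 31726/144303]
step 1: x̄ = F·x = [318820/144303, 74556/48101]
step 1: P̄ = F·P·Fᵀ + Q = [719959/144303 -31254/48101; -31254/48101 344788/48101]
step 1: y = z − H·x̄ = [175567/48101, -371730/48101]
step 1: S = H·P̄·Hᵀ + R = [3199294/48101 -1787442/48101; -1787442/48101 3260183/48101]
step 1: K = P̄·Hᵀ·S⁻¹ = [15392994/75209819 23606299/75209819; -23983212/75209819 595814/75209819]
step 1: x' = x̄ + K·y = [119756164/225629457, 24431940/75209819]
step 1: P' = (I − K·H)·P̄ = [67736590/225629457 -10261996/75209819; -10261996/75209819 15988808/75209819]
step 2: x̄ = F·x = [-168620044/75209819, -100131296/225629457]
step 2: P̄ = F·P·Fᵀ + Q = [369650507/75209819 -43637714/75209819; -43637714/75209819 1586668162/225629457]
step 2: y = z − H·x̄ = [125498161/75209819, 2169101902/225629457]
step 2: S = H·P̄·Hᵀ + R = [4910424124/75209819 -2780596898/75209819; -2780596898/75209819 15207537547/225629457]
step 2: K = P̄·Hᵀ·S⁻¹ = [17473573908/85561138483 26829340647/85561138483; -109012338795/342244553932 1390298449/171122276966]
step 2: x' = x̄ + K·y = [95254890386/85561138483, -307054485573/342244553932]
step 2: P' = (I − K·H)·P̄ = [25652259946/85561138483 -11649049272/85561138483; -11649049272/85561138483 36337446265/171122276966]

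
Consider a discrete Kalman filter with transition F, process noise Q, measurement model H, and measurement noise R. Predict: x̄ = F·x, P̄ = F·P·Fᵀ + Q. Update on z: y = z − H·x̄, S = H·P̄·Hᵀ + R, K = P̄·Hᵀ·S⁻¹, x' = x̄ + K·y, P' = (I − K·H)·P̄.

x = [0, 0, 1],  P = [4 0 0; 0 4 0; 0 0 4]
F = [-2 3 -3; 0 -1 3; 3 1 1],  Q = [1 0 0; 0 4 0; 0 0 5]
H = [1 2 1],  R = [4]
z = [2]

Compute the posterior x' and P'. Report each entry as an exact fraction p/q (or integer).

x̄ = F·x = [-3, 3, 1]
P̄ = F·P·Fᵀ + Q = [89 -48 -24; -48 44 8; -24 8 49]
y = z − H·x̄ = [-2]
S = H·P̄·Hᵀ + R = [110]
K = P̄·Hᵀ·S⁻¹ = [-31/110; 24/55; 41/110]
x' = x̄ + K·y = [-134/55, 117/55, 14/55]
P' = (I − K·H)·P̄ = [8829/110 -1896/55 -1369/110; -1896/55 1268/55 -544/55; -1369/110 -544/55 3709/110]

x' = [-134/55, 117/55, 14/55]
P' = [8829/110 -1896/55 -1369/110; -1896/55 1268/55 -544/55; -1369/110 -544/55 3709/110]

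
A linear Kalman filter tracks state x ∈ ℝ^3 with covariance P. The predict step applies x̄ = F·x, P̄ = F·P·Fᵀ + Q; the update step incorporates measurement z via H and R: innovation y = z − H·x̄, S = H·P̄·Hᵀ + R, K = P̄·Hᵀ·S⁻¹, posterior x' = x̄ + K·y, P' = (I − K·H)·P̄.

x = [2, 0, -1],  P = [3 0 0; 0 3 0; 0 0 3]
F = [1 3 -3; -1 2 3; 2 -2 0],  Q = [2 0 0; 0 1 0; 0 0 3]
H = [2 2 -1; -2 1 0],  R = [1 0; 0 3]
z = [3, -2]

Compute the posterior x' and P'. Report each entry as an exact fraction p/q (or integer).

x' = [50279/33594, 14096/16797, 38111/22396]
P' = [10528/16797 3878/16797 17723/11198; 3878/16797 46547/33594 33265/11198; 17723/11198 33265/11198 208605/22396]

x̄ = F·x = [5, -5, 4]
P̄ = F·P·Fᵀ + Q = [59 -12 -12; -12 43 -18; -12 -18 27]
y = z − H·x̄ = [7, 13]
S = H·P̄·Hᵀ + R = [460 -132; -132 330]
K = P̄·Hᵀ·S⁻¹ = [135/1018 -5726/16797; 267/1018 10345/33594; -423/2036 -727/11198]
x' = x̄ + K·y = [50279/33594, 14096/16797, 38111/22396]
P' = (I − K·H)·P̄ = [10528/16797 3878/16797 17723/11198; 3878/16797 46547/33594 33265/11198; 17723/11198 33265/11198 208605/22396]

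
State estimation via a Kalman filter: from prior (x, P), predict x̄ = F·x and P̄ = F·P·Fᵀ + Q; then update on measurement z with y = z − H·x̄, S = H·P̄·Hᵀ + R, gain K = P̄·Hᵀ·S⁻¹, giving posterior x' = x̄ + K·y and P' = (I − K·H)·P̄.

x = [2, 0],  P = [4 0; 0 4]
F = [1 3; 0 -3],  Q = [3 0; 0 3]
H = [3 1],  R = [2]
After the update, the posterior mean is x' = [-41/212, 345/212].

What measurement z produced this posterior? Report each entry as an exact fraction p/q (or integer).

z = [1]

x̄ = F·x = [2, 0]
P̄ = F·P·Fᵀ + Q = [43 -36; -36 39]
S = H·P̄·Hᵀ + R = [212]
K = P̄·Hᵀ·S⁻¹ = [93/212; -69/212]
x' − x̄ = [-465/212, 345/212] = K·y
y = (KᵀK)⁻¹·Kᵀ·(x' − x̄) = [-5]
z = y + H·x̄ = [-5] + [6] = [1]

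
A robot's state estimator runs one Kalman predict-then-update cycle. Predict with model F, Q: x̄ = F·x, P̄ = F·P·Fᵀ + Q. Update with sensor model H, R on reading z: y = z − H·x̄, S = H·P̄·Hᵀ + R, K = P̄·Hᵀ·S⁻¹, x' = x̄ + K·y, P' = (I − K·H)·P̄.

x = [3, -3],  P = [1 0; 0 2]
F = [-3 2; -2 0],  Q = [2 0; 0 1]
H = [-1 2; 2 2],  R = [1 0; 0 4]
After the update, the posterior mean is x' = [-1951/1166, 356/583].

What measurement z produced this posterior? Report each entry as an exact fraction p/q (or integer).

z = [3, -1]

x̄ = F·x = [-15, -6]
P̄ = F·P·Fᵀ + Q = [19 6; 6 5]
S = H·P̄·Hᵀ + R = [16 -6; -6 148]
K = P̄·Hᵀ·S⁻¹ = [-184/583 379/1166; 181/583 94/583]
x' − x̄ = [15539/1166, 3854/583] = K·y
y = (KᵀK)⁻¹·Kᵀ·(x' − x̄) = [0, 41]
z = y + H·x̄ = [0, 41] + [3, -42] = [3, -1]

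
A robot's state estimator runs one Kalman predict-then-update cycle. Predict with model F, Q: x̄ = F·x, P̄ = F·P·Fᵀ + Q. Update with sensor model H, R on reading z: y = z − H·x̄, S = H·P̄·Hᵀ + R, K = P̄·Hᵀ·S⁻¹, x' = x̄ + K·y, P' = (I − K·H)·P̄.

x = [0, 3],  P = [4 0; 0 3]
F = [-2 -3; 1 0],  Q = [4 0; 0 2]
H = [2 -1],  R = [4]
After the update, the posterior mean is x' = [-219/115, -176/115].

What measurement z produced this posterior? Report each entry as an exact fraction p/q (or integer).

x̄ = F·x = [-9, 0]
P̄ = F·P·Fᵀ + Q = [47 -8; -8 6]
S = H·P̄·Hᵀ + R = [230]
K = P̄·Hᵀ·S⁻¹ = [51/115; -11/115]
x' − x̄ = [816/115, -176/115] = K·y
y = (KᵀK)⁻¹·Kᵀ·(x' − x̄) = [16]
z = y + H·x̄ = [16] + [-18] = [-2]

z = [-2]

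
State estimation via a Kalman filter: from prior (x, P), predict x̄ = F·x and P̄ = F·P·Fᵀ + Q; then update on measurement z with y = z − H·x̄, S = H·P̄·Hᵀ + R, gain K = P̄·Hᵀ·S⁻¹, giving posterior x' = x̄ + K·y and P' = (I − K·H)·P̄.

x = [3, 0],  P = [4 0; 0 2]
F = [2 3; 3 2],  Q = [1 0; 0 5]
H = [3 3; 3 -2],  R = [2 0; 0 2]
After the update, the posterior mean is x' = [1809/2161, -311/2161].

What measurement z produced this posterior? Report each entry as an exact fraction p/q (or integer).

x̄ = F·x = [6, 9]
P̄ = F·P·Fᵀ + Q = [35 36; 36 49]
S = H·P̄·Hᵀ + R = [1406 129; 129 81]
K = P̄·Hᵀ·S⁻¹ = [1444/10805 6307/32415; 1291/6483 -3767/19449]
x' − x̄ = [-11157/2161, -19760/2161] = K·y
y = (KᵀK)⁻¹·Kᵀ·(x' − x̄) = [-43, 3]
z = y + H·x̄ = [-43, 3] + [45, 0] = [2, 3]

z = [2, 3]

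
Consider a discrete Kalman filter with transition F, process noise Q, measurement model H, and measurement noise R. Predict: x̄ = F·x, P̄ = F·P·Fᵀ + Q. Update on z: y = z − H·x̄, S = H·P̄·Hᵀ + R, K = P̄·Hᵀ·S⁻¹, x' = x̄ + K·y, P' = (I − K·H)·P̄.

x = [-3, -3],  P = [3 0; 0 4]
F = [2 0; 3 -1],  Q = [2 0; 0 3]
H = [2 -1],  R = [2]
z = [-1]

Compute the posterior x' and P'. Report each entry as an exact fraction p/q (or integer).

x' = [-7/2, -11/2]
P' = [9 17; 17 169/5]

x̄ = F·x = [-6, -6]
P̄ = F·P·Fᵀ + Q = [14 18; 18 34]
y = z − H·x̄ = [5]
S = H·P̄·Hᵀ + R = [20]
K = P̄·Hᵀ·S⁻¹ = [1/2; 1/10]
x' = x̄ + K·y = [-7/2, -11/2]
P' = (I − K·H)·P̄ = [9 17; 17 169/5]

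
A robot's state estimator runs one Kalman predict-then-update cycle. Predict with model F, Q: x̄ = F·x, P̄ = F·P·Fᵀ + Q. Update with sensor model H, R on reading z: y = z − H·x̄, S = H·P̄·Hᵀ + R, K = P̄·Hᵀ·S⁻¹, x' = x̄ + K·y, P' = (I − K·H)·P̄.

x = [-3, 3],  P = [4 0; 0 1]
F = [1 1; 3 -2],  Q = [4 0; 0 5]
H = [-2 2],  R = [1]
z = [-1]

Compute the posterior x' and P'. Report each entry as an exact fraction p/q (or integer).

x̄ = F·x = [0, -15]
P̄ = F·P·Fᵀ + Q = [9 10; 10 45]
y = z − H·x̄ = [29]
S = H·P̄·Hᵀ + R = [137]
K = P̄·Hᵀ·S⁻¹ = [2/137; 70/137]
x' = x̄ + K·y = [58/137, -25/137]
P' = (I − K·H)·P̄ = [1229/137 1230/137; 1230/137 1265/137]

x' = [58/137, -25/137]
P' = [1229/137 1230/137; 1230/137 1265/137]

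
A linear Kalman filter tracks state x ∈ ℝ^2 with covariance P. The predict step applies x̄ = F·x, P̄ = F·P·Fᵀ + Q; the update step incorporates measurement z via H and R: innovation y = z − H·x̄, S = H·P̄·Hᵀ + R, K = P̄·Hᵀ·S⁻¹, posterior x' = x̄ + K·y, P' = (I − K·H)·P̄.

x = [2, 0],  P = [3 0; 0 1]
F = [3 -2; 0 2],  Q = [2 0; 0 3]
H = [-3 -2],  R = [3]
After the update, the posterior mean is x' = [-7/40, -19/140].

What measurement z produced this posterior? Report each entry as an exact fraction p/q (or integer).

z = [1]

x̄ = F·x = [6, 0]
P̄ = F·P·Fᵀ + Q = [33 -4; -4 7]
S = H·P̄·Hᵀ + R = [280]
K = P̄·Hᵀ·S⁻¹ = [-13/40; -1/140]
x' − x̄ = [-247/40, -19/140] = K·y
y = (KᵀK)⁻¹·Kᵀ·(x' − x̄) = [19]
z = y + H·x̄ = [19] + [-18] = [1]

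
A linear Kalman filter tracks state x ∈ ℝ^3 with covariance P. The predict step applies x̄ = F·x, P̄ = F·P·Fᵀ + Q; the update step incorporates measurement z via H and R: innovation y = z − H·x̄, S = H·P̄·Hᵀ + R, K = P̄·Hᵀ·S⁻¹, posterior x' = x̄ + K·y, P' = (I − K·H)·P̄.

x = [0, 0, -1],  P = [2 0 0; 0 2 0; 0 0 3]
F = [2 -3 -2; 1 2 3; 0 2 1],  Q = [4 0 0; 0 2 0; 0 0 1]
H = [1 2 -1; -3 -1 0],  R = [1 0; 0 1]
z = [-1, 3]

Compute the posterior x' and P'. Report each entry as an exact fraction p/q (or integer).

x' = [-17438/16169, 4375/16169, 8359/16169]
P' = [6730/16169 -13162/16169 -15790/16169; -13162/16169 34496/16169 44359/16169; -15790/16169 44359/16169 69697/16169]

x̄ = F·x = [2, -3, -1]
P̄ = F·P·Fᵀ + Q = [42 -26 -18; -26 39 17; -18 17 12]
y = z − H·x̄ = [2, 6]
S = H·P̄·Hᵀ + R = [75 -59; -59 262]
K = P̄·Hᵀ·S⁻¹ = [-3804/16169 -7028/16169; 11471/16169 4990/16169; 3231/16169 3011/16169]
x' = x̄ + K·y = [-17438/16169, 4375/16169, 8359/16169]
P' = (I − K·H)·P̄ = [6730/16169 -13162/16169 -15790/16169; -13162/16169 34496/16169 44359/16169; -15790/16169 44359/16169 69697/16169]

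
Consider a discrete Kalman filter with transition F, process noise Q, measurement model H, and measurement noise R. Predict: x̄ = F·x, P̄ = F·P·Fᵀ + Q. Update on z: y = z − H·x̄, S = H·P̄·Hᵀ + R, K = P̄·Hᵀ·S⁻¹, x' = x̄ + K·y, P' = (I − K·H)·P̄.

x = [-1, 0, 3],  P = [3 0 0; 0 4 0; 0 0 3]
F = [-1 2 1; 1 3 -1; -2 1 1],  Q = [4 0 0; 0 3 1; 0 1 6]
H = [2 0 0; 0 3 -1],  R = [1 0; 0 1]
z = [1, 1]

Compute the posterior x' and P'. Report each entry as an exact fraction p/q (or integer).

x̄ = F·x = [4, -4, 5]
P̄ = F·P·Fᵀ + Q = [26 18 17; 18 45 4; 17 4 25]
y = z − H·x̄ = [-7, 18]
S = H·P̄·Hᵀ + R = [105 74; 74 407]
K = P̄·Hᵀ·S⁻¹ = [498/1007 1/1007; 134/1007 11091/37259; 400/1007 -3881/37259]
x' = x̄ + K·y = [560/1007, 15896/37259, 12837/37259]
P' = (I − K·H)·P̄ = [249/1007 67/1007 200/1007; 67/1007 45246/37259 124647/37259; 200/1007 124647/37259 377822/37259]

x' = [560/1007, 15896/37259, 12837/37259]
P' = [249/1007 67/1007 200/1007; 67/1007 45246/37259 124647/37259; 200/1007 124647/37259 377822/37259]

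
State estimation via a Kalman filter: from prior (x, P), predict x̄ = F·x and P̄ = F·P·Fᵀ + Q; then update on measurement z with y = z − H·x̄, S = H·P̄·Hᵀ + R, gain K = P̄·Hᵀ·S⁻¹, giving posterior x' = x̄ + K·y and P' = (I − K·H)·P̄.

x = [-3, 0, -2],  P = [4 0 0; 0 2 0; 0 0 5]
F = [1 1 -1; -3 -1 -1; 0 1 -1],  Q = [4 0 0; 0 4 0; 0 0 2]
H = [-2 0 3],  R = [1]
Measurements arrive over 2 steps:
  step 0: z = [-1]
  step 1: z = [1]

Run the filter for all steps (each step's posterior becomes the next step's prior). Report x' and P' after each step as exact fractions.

step 0: x̄ = F·x = [-1, 11, 2]
step 0: P̄ = F·P·Fᵀ + Q = [15 -9 7; -9 47 3; 7 3 9]
step 0: y = z − H·x̄ = [-9]
step 0: S = H·P̄·Hᵀ + R = [58]
step 0: K = P̄·Hᵀ·S⁻¹ = [-9/58; 27/58; 13/58]
step 0: x' = x̄ + K·y = [23/58, 395/58, -1/58]
step 0: P' = (I − K·H)·P̄ = [789/58 -279/58 523/58; -279/58 1997/58 -177/58; 523/58 -177/58 353/58]
step 1: x̄ = F·x = [419/58, -463/58, 198/29]
step 1: P̄ = F·P·Fᵀ + Q = [2121/58 -1849/58 951/29; -1849/58 10793/58 381/29; 951/29 381/29 1410/29]
step 1: y = z − H·x̄ = [-146/29]
step 1: S = H·P̄·Hᵀ + R = [5549/29]
step 1: K = P̄·Hᵀ·S⁻¹ = [732/5549; 2992/5549; 2328/5549]
step 1: x' = x̄ + K·y = [72803/11098, -118719/11098, 26166/5549]
step 1: P' = (I − K·H)·P̄ = [368889/11098 -504841/11098 123207/5549; -504841/11098 1447801/11098 -167283/5549; 123207/5549 -167283/5549 82914/5549]

step 0: x' = [23/58, 395/58, -1/58], P' = [789/58 -279/58 523/58; -279/58 1997/58 -177/58; 523/58 -177/58 353/58]
step 1: x' = [72803/11098, -118719/11098, 26166/5549], P' = [368889/11098 -504841/11098 123207/5549; -504841/11098 1447801/11098 -167283/5549; 123207/5549 -167283/5549 82914/5549]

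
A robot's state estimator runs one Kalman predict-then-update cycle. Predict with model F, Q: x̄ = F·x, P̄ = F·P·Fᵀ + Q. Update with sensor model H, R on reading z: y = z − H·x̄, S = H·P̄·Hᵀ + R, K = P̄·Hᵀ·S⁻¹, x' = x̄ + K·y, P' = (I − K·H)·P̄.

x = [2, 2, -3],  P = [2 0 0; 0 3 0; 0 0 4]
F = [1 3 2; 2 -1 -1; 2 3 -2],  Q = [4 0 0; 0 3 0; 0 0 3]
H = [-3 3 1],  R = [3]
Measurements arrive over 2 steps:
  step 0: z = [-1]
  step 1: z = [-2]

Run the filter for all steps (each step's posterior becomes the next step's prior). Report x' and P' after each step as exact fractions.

step 0: x̄ = F·x = [2, 5, 16]
step 0: P̄ = F·P·Fᵀ + Q = [49 -13 15; -13 18 7; 15 7 54]
step 0: y = z − H·x̄ = [-26]
step 0: S = H·P̄·Hᵀ + R = [846]
step 0: K = P̄·Hᵀ·S⁻¹ = [-19/94; 50/423; 5/141]
step 0: x' = x̄ + K·y = [341/47, 815/423, 2126/141]
step 0: P' = (I − K·H)·P̄ = [1357/94 339/47 990/47; 339/47 2614/423 487/141; 990/47 487/141 2488/47]
step 1: x̄ = F·x = [2030/47, -1055/423, -1391/141]
step 1: P̄ = F·P·Fᵀ + Q = [42749/94 -637/47 -950/47; -637/47 5779/423 6217/141; -950/47 6217/141 9621/47]
step 1: y = z − H·x̄ = [20434/141]
step 1: S = H·P̄·Hᵀ + R = [475023/94]
step 1: K = P̄·Hᵀ·S⁻¹ = [-133969/475023; 35458/1425069; 37376/475023]
step 1: x' = x̄ + K·y = [3305692/1425069, 4753181/4275207, 2191153/1425069]
step 1: P' = (I − K·H)·P̄ = [25096439/475023 31220584/1425069 43666826/475023; 31220584/1425069 45032405/4275207 48735721/1425069; 43666826/475023 48735721/1425069 82376885/475023]

step 0: x' = [341/47, 815/423, 2126/141], P' = [1357/94 339/47 990/47; 339/47 2614/423 487/141; 990/47 487/141 2488/47]
step 1: x' = [3305692/1425069, 4753181/4275207, 2191153/1425069], P' = [25096439/475023 31220584/1425069 43666826/475023; 31220584/1425069 45032405/4275207 48735721/1425069; 43666826/475023 48735721/1425069 82376885/475023]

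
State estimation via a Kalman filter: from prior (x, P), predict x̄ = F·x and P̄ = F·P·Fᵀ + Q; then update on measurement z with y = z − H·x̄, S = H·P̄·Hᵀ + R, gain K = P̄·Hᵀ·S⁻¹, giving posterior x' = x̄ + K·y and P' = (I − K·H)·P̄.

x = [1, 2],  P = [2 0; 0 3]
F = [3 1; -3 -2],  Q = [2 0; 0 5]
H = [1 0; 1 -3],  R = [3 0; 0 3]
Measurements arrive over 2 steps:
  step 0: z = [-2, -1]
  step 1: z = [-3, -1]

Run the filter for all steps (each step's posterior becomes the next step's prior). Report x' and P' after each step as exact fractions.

step 0: x̄ = F·x = [5, -7]
step 0: P̄ = F·P·Fᵀ + Q = [23 -24; -24 35]
step 0: y = z − H·x̄ = [-7, -27]
step 0: S = H·P̄·Hᵀ + R = [26 95; 95 485]
step 0: K = P̄·Hᵀ·S⁻¹ = [142/239 19/239; 41/239 -358/1195]
step 0: x' = x̄ + K·y = [-312/239, -134/1195]
step 0: P' = (I − K·H)·P̄ = [426/239 123/239; 123/239 563/1195]
step 1: x̄ = F·x = [-4814/1195, 4948/1195]
step 1: P̄ = F·P·Fᵀ + Q = [25813/1195 -25831/1195; -25831/1195 34777/1195]
step 1: y = z − H·x̄ = [1229/1195, 18463/1195]
step 1: S = H·P̄·Hᵀ + R = [29398/1195 103306/1195; 103306/1195 497377/1195]
step 1: K = P̄·Hᵀ·S⁻¹ = [604369/1101746 51653/550873; 167021/1101746 -161507/550873]
step 1: x' = x̄ + K·y = [-2220667/1101746, -256987/1101746]
step 1: P' = (I − K·H)·P̄ = [1813107/1101746 501063/1101746; 501063/1101746 490035/1101746]

step 0: x' = [-312/239, -134/1195], P' = [426/239 123/239; 123/239 563/1195]
step 1: x' = [-2220667/1101746, -256987/1101746], P' = [1813107/1101746 501063/1101746; 501063/1101746 490035/1101746]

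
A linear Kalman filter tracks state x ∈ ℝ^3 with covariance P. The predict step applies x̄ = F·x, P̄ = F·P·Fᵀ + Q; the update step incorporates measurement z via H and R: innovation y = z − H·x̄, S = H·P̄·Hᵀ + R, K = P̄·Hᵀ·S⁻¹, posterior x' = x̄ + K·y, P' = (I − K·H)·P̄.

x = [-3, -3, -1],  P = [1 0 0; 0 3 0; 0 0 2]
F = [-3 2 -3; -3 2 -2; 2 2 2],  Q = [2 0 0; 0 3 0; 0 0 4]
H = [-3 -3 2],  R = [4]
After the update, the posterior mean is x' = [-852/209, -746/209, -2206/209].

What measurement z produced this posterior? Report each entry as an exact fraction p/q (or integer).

z = [2]

x̄ = F·x = [6, 5, -14]
P̄ = F·P·Fᵀ + Q = [41 33 -6; 33 32 -2; -6 -2 28]
S = H·P̄·Hᵀ + R = [1463]
K = P̄·Hᵀ·S⁻¹ = [-234/1463; -199/1463; 80/1463]
x' − x̄ = [-2106/209, -1791/209, 720/209] = K·y
y = (KᵀK)⁻¹·Kᵀ·(x' − x̄) = [63]
z = y + H·x̄ = [63] + [-61] = [2]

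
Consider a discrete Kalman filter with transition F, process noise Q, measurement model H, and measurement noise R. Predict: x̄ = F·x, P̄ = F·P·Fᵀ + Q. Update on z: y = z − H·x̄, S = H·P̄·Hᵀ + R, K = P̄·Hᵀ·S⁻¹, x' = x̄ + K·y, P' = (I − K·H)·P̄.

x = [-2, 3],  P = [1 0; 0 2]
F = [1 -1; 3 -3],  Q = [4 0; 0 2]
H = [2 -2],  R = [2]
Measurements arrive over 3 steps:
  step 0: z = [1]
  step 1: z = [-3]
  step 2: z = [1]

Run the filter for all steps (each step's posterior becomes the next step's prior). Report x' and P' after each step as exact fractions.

step 0: x̄ = F·x = [-5, -15]
step 0: P̄ = F·P·Fᵀ + Q = [7 9; 9 29]
step 0: y = z − H·x̄ = [-19]
step 0: S = H·P̄·Hᵀ + R = [74]
step 0: K = P̄·Hᵀ·S⁻¹ = [-2/37; -20/37]
step 0: x' = x̄ + K·y = [-147/37, -175/37]
step 0: P' = (I − K·H)·P̄ = [251/37 253/37; 253/37 273/37]
step 1: x̄ = F·x = [28/37, 84/37]
step 1: P̄ = F·P·Fᵀ + Q = [166/37 54/37; 54/37 236/37]
step 1: y = z − H·x̄ = [1/37]
step 1: S = H·P̄·Hᵀ + R = [1250/37]
step 1: K = P̄·Hᵀ·S⁻¹ = [112/625; -182/625]
step 1: x' = x̄ + K·y = [476/625, 1414/625]
step 1: P' = (I − K·H)·P̄ = [2126/625 2014/625; 2014/625 2196/625]
step 2: x̄ = F·x = [-938/625, -2814/625]
step 2: P̄ = F·P·Fᵀ + Q = [2794/625 882/625; 882/625 3896/625]
step 2: y = z − H·x̄ = [-3127/625]
step 2: S = H·P̄·Hᵀ + R = [20954/625]
step 2: K = P̄·Hᵀ·S⁻¹ = [1912/10477; -3014/10477]
step 2: x' = x̄ + K·y = [-25290/10477, -32092/10477]
step 2: P' = (I − K·H)·P̄ = [35138/10477 33226/10477; 33226/10477 36240/10477]

step 0: x' = [-147/37, -175/37], P' = [251/37 253/37; 253/37 273/37]
step 1: x' = [476/625, 1414/625], P' = [2126/625 2014/625; 2014/625 2196/625]
step 2: x' = [-25290/10477, -32092/10477], P' = [35138/10477 33226/10477; 33226/10477 36240/10477]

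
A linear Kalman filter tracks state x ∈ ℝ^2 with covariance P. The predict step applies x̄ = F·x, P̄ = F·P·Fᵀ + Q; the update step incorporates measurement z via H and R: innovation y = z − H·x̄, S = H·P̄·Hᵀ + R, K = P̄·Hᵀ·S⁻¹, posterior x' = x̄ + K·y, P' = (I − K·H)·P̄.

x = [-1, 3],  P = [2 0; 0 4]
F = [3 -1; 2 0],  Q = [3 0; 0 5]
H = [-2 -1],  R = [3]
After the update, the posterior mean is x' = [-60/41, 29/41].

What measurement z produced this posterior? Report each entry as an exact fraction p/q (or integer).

x̄ = F·x = [-6, -2]
P̄ = F·P·Fᵀ + Q = [25 12; 12 13]
S = H·P̄·Hᵀ + R = [164]
K = P̄·Hᵀ·S⁻¹ = [-31/82; -37/164]
x' − x̄ = [186/41, 111/41] = K·y
y = (KᵀK)⁻¹·Kᵀ·(x' − x̄) = [-12]
z = y + H·x̄ = [-12] + [14] = [2]

z = [2]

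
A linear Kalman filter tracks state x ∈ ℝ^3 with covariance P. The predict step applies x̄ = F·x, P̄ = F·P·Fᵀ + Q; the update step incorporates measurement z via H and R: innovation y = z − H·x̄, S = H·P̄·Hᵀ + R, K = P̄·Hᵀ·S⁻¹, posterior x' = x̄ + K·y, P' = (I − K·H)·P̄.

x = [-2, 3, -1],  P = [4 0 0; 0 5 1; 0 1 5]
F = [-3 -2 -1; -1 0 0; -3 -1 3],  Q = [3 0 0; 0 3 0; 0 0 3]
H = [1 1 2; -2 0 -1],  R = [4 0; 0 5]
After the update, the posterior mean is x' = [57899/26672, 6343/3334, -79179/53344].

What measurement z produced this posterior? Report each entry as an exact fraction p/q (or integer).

z = [1, -3]

x̄ = F·x = [1, 2, 0]
P̄ = F·P·Fᵀ + Q = [68 12 26; 12 7 12; 26 12 83]
S = H·P̄·Hᵀ + R = [587 -468; -468 464]
K = P̄·Hᵀ·S⁻¹ = [-1821/6668 -16659/26672; 97/1667 -63/3334; 7869/13336 16227/53344]
x' − x̄ = [31227/26672, -325/3334, -79179/53344] = K·y
y = (KᵀK)⁻¹·Kᵀ·(x' − x̄) = [-2, -1]
z = y + H·x̄ = [-2, -1] + [3, -2] = [1, -3]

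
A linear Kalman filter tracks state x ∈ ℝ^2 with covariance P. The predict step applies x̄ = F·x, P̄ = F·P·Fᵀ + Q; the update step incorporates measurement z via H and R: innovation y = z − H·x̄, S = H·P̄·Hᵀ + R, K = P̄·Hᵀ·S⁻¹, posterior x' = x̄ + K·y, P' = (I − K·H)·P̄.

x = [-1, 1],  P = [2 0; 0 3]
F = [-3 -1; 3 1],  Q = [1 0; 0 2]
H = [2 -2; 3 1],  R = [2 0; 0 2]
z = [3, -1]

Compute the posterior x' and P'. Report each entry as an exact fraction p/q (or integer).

x' = [99/505, -622/505]
P' = [369/2525 23/2525; 23/2525 891/2525]

x̄ = F·x = [2, -2]
P̄ = F·P·Fᵀ + Q = [22 -21; -21 23]
y = z − H·x̄ = [-5, -5]
S = H·P̄·Hᵀ + R = [350 170; 170 97]
K = P̄·Hᵀ·S⁻¹ = [346/2525 113/505; -868/2525 96/505]
x' = x̄ + K·y = [99/505, -622/505]
P' = (I − K·H)·P̄ = [369/2525 23/2525; 23/2525 891/2525]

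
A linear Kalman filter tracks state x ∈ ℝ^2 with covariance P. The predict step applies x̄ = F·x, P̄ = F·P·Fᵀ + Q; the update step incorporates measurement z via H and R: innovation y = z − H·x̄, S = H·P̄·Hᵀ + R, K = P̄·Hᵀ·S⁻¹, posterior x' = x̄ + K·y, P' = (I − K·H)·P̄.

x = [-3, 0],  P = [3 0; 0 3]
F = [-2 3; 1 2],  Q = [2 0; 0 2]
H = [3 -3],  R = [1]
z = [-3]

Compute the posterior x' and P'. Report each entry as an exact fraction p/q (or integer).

x' = [-768/307, -471/307]
P' = [5018/307 4989/307; 4989/307 4994/307]

x̄ = F·x = [6, -3]
P̄ = F·P·Fᵀ + Q = [41 12; 12 17]
y = z − H·x̄ = [-30]
S = H·P̄·Hᵀ + R = [307]
K = P̄·Hᵀ·S⁻¹ = [87/307; -15/307]
x' = x̄ + K·y = [-768/307, -471/307]
P' = (I − K·H)·P̄ = [5018/307 4989/307; 4989/307 4994/307]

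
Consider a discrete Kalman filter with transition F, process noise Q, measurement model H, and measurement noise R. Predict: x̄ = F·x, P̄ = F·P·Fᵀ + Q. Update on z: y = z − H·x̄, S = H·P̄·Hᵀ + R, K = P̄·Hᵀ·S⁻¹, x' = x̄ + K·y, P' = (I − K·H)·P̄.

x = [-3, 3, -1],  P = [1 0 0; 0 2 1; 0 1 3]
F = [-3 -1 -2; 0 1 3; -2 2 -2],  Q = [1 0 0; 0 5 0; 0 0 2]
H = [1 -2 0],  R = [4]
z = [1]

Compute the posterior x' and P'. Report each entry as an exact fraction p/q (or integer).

x' = [895/146, 735/292, 966/73]
P' = [523/73 445/146 252/73; 445/146 655/292 110/73; 252/73 110/73 1058/73]

x̄ = F·x = [8, 0, 14]
P̄ = F·P·Fᵀ + Q = [28 -25 12; -25 40 -10; 12 -10 18]
y = z − H·x̄ = [-7]
S = H·P̄·Hᵀ + R = [292]
K = P̄·Hᵀ·S⁻¹ = [39/146; -105/292; 8/73]
x' = x̄ + K·y = [895/146, 735/292, 966/73]
P' = (I − K·H)·P̄ = [523/73 445/146 252/73; 445/146 655/292 110/73; 252/73 110/73 1058/73]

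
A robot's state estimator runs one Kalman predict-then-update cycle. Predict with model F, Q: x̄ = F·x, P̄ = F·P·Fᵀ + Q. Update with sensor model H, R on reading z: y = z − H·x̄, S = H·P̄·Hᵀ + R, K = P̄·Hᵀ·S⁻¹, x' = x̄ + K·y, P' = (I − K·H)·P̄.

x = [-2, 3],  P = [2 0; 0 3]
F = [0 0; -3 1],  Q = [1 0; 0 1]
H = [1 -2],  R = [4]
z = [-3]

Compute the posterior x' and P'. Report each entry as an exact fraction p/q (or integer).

x̄ = F·x = [0, 9]
P̄ = F·P·Fᵀ + Q = [1 0; 0 22]
y = z − H·x̄ = [15]
S = H·P̄·Hᵀ + R = [93]
K = P̄·Hᵀ·S⁻¹ = [1/93; -44/93]
x' = x̄ + K·y = [5/31, 59/31]
P' = (I − K·H)·P̄ = [92/93 44/93; 44/93 110/93]

x' = [5/31, 59/31]
P' = [92/93 44/93; 44/93 110/93]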